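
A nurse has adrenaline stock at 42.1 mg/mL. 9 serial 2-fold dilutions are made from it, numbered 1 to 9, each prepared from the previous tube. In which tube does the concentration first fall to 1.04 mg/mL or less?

Tube n has concentration 42.1 mg/mL / 2ⁿ.
Need 2ⁿ ≥ 42.1 mg/mL / 1.04 mg/mL = 40.5, so n ≥ 5.34.
First such tube: n = 6.

tube 6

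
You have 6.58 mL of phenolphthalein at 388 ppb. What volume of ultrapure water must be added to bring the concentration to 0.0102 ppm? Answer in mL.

244 mL

0.0102 ppm = 10.2 ppb.
V₂ = C₁V₁/C₂ = 388 × 6.58 / 10.2 = 250 mL.
Diluent to add = V₂ − V₁ = 250 − 6.58 = 244 mL.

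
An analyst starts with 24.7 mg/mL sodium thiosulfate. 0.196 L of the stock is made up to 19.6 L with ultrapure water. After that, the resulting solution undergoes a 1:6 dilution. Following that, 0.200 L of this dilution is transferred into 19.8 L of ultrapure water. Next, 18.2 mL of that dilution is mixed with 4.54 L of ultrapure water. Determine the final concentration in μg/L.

Overall dilution factor = 100 × 6 × 100 × 250.5 = 1.50 × 10⁷.
24.7 mg/mL / 1.50 × 10⁷ = 1.64 × 10⁻⁶ mg/mL = 1.64 μg/L.

1.64 μg/L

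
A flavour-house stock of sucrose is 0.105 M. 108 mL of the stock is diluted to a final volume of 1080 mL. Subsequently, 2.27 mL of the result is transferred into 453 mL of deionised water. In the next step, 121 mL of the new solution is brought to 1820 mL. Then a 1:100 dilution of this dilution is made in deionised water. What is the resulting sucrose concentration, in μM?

0.0348 μM

Overall dilution factor = 10 × 200.6 × 15.04 × 100 = 3.02 × 10⁶.
0.105 M / 3.02 × 10⁶ = 3.48 × 10⁻⁸ M = 0.0348 μM.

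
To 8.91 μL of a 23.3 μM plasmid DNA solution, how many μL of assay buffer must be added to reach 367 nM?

557 μL

367 nM = 0.367 μM.
V₂ = C₁V₁/C₂ = 23.3 × 8.91 / 0.367 = 566 μL.
Diluent to add = V₂ − V₁ = 566 − 8.91 = 557 μL.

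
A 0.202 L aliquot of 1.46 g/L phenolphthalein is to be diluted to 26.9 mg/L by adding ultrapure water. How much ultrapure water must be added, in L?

26.9 mg/L = 0.0269 g/L.
V₂ = C₁V₁/C₂ = 1.46 × 0.202 / 0.0269 = 11.0 L.
Diluent to add = V₂ − V₁ = 11.0 − 0.202 = 10.8 L.

10.8 L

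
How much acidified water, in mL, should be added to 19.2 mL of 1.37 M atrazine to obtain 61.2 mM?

411 mL

61.2 mM = 0.0612 M.
V₂ = C₁V₁/C₂ = 1.37 × 19.2 / 0.0612 = 430 mL.
Diluent to add = V₂ − V₁ = 430 − 19.2 = 411 mL.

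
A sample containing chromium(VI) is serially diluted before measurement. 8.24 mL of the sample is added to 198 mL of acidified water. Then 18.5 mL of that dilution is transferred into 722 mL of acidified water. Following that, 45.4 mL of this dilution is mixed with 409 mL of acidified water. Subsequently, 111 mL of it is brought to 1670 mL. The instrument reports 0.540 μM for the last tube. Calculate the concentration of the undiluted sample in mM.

81.5 mM

Overall dilution factor = 25.03 × 40.03 × 10.01 × 15.05 = 1.51 × 10⁵.
Original = 0.540 μM × 1.51 × 10⁵ = 8.15 × 10⁴ μM = 81.5 mM.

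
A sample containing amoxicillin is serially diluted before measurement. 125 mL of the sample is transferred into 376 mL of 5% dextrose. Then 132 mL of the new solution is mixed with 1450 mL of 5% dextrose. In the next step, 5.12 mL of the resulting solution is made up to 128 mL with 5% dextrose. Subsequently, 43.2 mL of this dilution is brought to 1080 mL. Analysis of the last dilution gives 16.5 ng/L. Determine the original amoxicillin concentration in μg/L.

495 μg/L

Overall dilution factor = 4.008 × 11.98 × 25 × 25 = 3.00 × 10⁴.
Original = 16.5 ng/L × 3.00 × 10⁴ = 4.95 × 10⁵ ng/L = 495 μg/L.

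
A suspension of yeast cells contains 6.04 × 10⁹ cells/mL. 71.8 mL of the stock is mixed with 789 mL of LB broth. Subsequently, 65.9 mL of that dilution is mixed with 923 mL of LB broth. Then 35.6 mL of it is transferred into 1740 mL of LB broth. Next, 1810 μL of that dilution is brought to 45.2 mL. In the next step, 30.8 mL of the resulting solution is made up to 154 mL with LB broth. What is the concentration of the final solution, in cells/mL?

5390 cells/mL

Overall dilution factor = 11.99 × 15.01 × 49.88 × 24.97 × 5 = 1.12 × 10⁶.
6.04 × 10⁹ cells/mL / 1.12 × 10⁶ = 5390 cells/mL.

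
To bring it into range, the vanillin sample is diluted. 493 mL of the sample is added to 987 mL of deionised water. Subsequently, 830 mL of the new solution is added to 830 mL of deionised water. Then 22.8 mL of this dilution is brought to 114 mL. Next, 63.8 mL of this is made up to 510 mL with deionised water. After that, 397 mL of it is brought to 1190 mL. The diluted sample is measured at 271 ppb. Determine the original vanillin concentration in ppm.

195 ppm

Overall dilution factor = 3.002 × 2 × 5 × 7.994 × 2.997 = 719.
Original = 271 ppb × 719 = 1.95 × 10⁵ ppb = 195 ppm.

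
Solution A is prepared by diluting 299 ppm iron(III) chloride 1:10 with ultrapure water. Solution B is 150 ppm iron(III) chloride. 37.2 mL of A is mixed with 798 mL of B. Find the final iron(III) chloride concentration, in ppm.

C_A = 299 ppm / 10 = 29.9 ppm.
C_mix = (C_A·V_A + C_B·V_B)/(V_A + V_B) = (29.9×37.2 + 150×798) / 835.2 = 145 ppm.

145 ppm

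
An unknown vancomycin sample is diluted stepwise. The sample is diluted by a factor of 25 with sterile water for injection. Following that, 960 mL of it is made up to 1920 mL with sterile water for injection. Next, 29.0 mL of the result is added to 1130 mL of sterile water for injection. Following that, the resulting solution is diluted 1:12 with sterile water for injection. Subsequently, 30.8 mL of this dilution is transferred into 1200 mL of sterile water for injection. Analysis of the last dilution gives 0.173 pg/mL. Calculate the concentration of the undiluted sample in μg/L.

166 μg/L

Overall dilution factor = 25 × 2 × 39.97 × 12 × 39.96 = 9.58 × 10⁵.
Original = 0.173 pg/mL × 9.58 × 10⁵ = 1.66 × 10⁵ pg/mL = 166 μg/L.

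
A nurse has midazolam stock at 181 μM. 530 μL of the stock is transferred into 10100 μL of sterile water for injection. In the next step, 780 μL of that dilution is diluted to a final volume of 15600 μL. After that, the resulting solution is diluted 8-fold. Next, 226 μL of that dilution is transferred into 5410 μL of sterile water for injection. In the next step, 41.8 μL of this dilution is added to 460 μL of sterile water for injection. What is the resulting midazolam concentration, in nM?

Overall dilution factor = 20.06 × 20 × 8 × 24.94 × 12.00 = 9.61 × 10⁵.
181 μM / 9.61 × 10⁵ = 1.88 × 10⁻⁴ μM = 0.188 nM.

0.188 nM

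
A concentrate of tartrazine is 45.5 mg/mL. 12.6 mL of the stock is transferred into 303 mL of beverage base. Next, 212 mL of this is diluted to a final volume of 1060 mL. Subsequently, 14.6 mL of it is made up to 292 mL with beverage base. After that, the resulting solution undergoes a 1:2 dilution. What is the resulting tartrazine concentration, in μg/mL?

Overall dilution factor = 25.05 × 5 × 20 × 2 = 5010.
45.5 mg/mL / 5010 = 9.08 × 10⁻³ mg/mL = 9.08 μg/mL.

9.08 μg/mL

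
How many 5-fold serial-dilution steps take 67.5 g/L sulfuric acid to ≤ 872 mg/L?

Need 5ⁿ ≥ 77.4, so n ≥ log(77.4)/log(5) = 2.70.
Minimum whole steps: n = 3.

3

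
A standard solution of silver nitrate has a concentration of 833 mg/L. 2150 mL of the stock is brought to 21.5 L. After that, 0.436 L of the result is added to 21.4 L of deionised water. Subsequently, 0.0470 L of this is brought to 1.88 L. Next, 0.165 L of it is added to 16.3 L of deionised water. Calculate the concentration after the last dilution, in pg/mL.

Overall dilution factor = 10 × 50.08 × 40 × 99.79 = 2.00 × 10⁶.
833 mg/L / 2.00 × 10⁶ = 4.17 × 10⁻⁴ mg/L = 417 pg/mL.

417 pg/mL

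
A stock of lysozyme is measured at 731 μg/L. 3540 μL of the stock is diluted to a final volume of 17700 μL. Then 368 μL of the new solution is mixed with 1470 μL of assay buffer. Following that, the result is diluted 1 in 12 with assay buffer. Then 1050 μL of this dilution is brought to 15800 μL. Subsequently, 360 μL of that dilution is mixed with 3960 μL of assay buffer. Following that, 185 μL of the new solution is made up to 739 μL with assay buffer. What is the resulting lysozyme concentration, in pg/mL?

3.38 pg/mL

Overall dilution factor = 5 × 4.995 × 12 × 15.05 × 12 × 3.995 = 2.16 × 10⁵.
731 μg/L / 2.16 × 10⁵ = 3.38 × 10⁻³ μg/L = 3.38 pg/mL.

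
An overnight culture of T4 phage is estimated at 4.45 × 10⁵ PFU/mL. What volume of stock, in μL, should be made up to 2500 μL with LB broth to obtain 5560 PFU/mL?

31.2 μL

V₁ = C₂V₂/C₁ = 5560 × 2500 / 4.45 × 10⁵ = 31.2 μL.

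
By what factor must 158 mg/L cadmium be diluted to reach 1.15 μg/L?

Factor = C₀/C_target = 158 mg/L / 1.15 μg/L = 1.37 × 10⁵.

1.37 × 10⁵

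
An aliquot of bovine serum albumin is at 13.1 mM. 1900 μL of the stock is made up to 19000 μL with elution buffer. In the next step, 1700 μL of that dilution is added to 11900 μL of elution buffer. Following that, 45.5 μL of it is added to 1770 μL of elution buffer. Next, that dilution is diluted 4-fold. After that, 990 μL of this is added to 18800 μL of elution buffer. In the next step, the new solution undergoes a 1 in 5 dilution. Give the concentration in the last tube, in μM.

Overall dilution factor = 10 × 8 × 39.90 × 4 × 19.99 × 5 = 1.28 × 10⁶.
13.1 mM / 1.28 × 10⁶ = 1.03 × 10⁻⁵ mM = 0.0103 μM.

0.0103 μM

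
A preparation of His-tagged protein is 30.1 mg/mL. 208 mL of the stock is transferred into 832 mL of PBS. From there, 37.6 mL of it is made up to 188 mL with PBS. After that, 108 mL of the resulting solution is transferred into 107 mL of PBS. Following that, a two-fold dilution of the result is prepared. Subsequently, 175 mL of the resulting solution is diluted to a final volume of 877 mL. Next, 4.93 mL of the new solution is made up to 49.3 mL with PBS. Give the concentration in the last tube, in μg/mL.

Overall dilution factor = 5 × 5 × 1.991 × 2 × 5.011 × 10 = 4988.
30.1 mg/mL / 4988 = 6.03 × 10⁻³ mg/mL = 6.03 μg/mL.

6.03 μg/mL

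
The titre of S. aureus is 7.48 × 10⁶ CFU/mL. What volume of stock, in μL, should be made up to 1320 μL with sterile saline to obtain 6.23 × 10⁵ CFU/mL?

V₁ = C₂V₂/C₁ = 6.23 × 10⁵ × 1320 / 7.48 × 10⁶ = 110 μL.

110 μL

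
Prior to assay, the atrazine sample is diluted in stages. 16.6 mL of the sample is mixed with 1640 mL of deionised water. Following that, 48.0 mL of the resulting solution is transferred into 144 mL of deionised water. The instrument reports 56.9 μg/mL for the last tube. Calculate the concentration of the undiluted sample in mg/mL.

Overall dilution factor = 99.80 × 4 = 399.
Original = 56.9 μg/mL × 399 = 2.27 × 10⁴ μg/mL = 22.7 mg/mL.

22.7 mg/mL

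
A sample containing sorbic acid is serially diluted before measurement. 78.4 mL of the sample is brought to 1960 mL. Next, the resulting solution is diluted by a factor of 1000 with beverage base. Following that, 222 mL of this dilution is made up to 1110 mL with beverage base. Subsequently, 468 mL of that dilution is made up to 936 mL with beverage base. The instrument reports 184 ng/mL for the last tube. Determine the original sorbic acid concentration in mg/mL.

Overall dilution factor = 25 × 1000 × 5 × 2 = 2.50 × 10⁵.
Original = 184 ng/mL × 2.50 × 10⁵ = 4.60 × 10⁷ ng/mL = 46.0 mg/mL.

46.0 mg/mL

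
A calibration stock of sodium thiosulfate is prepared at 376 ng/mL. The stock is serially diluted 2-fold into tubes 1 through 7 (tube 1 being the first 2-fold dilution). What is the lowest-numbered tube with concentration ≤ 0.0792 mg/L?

tube 3

Tube n has concentration 376 ng/mL / 2ⁿ.
Need 2ⁿ ≥ 376 ng/mL / 0.0792 mg/L = 4.75, so n ≥ 2.25.
First such tube: n = 3.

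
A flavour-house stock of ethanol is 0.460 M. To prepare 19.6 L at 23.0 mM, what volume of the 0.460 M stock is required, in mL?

23.0 mM = 0.0230 M.
V₁ = C₂V₂/C₁ = 0.0230 × 19.6 / 0.460 = 0.980 L = 980 mL.

980 mL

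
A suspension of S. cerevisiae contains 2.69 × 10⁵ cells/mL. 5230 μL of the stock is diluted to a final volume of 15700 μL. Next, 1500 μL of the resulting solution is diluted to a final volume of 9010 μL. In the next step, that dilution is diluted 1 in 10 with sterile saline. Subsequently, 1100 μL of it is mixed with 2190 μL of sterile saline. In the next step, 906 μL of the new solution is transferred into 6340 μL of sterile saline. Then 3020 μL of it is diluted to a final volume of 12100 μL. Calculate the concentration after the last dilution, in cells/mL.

15.6 cells/mL

Overall dilution factor = 3.002 × 6.007 × 10 × 2.991 × 7.998 × 4.007 = 1.73 × 10⁴.
2.69 × 10⁵ cells/mL / 1.73 × 10⁴ = 15.6 cells/mL.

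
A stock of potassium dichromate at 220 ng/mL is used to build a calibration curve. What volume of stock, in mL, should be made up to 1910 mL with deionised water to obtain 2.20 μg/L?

19.1 mL

2.20 μg/L = 2.20 ng/mL.
V₁ = C₂V₂/C₁ = 2.20 × 1910 / 220 = 19.1 mL.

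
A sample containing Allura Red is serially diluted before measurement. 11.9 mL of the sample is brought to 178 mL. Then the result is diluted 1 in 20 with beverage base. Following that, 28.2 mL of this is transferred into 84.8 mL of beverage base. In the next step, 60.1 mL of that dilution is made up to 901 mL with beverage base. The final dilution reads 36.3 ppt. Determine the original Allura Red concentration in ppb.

Overall dilution factor = 14.96 × 20 × 4.007 × 14.99 = 1.80 × 10⁴.
Original = 36.3 ppt × 1.80 × 10⁴ = 6.52 × 10⁵ ppt = 652 ppb.

652 ppb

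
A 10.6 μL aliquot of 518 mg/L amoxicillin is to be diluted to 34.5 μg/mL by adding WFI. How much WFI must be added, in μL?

149 μL

34.5 μg/mL = 34.5 mg/L.
V₂ = C₁V₁/C₂ = 518 × 10.6 / 34.5 = 159 μL.
Diluent to add = V₂ − V₁ = 159 − 10.6 = 149 μL.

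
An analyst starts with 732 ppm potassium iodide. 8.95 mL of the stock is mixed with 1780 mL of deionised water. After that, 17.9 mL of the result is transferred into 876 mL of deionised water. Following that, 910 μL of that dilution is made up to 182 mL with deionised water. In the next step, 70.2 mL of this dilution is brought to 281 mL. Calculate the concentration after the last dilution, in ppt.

Overall dilution factor = 199.9 × 49.94 × 200 × 4.003 = 7.99 × 10⁶.
732 ppm / 7.99 × 10⁶ = 9.16 × 10⁻⁵ ppm = 91.6 ppt.

91.6 ppt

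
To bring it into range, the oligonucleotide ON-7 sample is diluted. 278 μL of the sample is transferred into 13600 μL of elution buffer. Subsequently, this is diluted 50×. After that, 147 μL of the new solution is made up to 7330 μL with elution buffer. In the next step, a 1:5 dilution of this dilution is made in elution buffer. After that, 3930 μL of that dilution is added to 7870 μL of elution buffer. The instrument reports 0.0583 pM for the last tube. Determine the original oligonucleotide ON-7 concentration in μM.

Overall dilution factor = 49.92 × 50 × 49.86 × 5 × 3.003 = 1.87 × 10⁶.
Original = 0.0583 pM × 1.87 × 10⁶ = 1.09 × 10⁵ pM = 0.109 μM.

0.109 μM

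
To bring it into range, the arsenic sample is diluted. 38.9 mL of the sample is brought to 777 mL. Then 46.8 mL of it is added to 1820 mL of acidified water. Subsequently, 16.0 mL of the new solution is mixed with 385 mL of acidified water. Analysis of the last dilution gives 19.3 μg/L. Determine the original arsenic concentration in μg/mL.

Overall dilution factor = 19.97 × 39.89 × 25.06 = 2.00 × 10⁴.
Original = 19.3 μg/L × 2.00 × 10⁴ = 3.85 × 10⁵ μg/L = 385 μg/mL.

385 μg/mL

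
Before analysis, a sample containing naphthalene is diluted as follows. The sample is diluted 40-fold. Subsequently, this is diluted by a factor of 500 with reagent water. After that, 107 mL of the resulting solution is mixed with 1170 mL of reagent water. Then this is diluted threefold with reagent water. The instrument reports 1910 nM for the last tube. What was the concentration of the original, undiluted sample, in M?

Overall dilution factor = 40 × 500 × 11.93 × 3 = 7.16 × 10⁵.
Original = 1910 nM × 7.16 × 10⁵ = 1.37 × 10⁹ nM = 1.37 M.

1.37 M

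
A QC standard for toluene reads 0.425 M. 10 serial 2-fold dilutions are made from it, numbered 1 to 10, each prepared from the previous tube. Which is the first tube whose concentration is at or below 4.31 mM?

tube 7

Tube n has concentration 0.425 M / 2ⁿ.
Need 2ⁿ ≥ 0.425 M / 4.31 mM = 98.6, so n ≥ 6.62.
First such tube: n = 7.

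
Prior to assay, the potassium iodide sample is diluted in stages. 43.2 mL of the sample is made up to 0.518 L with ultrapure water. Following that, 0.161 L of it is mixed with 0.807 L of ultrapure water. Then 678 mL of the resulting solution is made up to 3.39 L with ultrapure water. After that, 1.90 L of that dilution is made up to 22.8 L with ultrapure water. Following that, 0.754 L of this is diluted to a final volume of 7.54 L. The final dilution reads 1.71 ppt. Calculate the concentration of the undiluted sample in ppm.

Overall dilution factor = 11.99 × 6.012 × 5 × 12 × 10 = 4.33 × 10⁴.
Original = 1.71 ppt × 4.33 × 10⁴ = 7.40 × 10⁴ ppt = 0.0740 ppm.

0.0740 ppm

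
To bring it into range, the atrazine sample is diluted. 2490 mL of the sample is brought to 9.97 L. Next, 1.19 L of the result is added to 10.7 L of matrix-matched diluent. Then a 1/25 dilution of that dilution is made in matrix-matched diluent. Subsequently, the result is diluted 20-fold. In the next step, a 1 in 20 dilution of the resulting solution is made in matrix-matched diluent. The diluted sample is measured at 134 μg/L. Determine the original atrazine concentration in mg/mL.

Overall dilution factor = 4.004 × 9.992 × 25 × 20 × 20 = 4.00 × 10⁵.
Original = 134 μg/L × 4.00 × 10⁵ = 5.36 × 10⁷ μg/L = 53.6 mg/mL.

53.6 mg/mL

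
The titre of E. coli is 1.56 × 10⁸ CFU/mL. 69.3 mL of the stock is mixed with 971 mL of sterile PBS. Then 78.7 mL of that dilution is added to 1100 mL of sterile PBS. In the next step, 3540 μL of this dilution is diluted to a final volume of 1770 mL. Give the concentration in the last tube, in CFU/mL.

1390 CFU/mL

Overall dilution factor = 15.01 × 14.98 × 500 = 1.12 × 10⁵.
1.56 × 10⁸ CFU/mL / 1.12 × 10⁵ = 1390 CFU/mL.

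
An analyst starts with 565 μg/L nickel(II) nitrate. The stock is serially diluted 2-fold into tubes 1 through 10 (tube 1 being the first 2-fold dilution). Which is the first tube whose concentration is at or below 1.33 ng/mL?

tube 9

Tube n has concentration 565 μg/L / 2ⁿ.
Need 2ⁿ ≥ 565 μg/L / 1.33 ng/mL = 425, so n ≥ 8.73.
First such tube: n = 9.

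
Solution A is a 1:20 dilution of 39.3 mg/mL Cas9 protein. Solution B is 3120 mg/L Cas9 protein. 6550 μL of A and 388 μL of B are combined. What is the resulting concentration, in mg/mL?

2.03 mg/mL

C_A = 39.3 mg/mL / 20 = 1.96 mg/mL.
C_B = 3120 mg/L = 3.12 mg/mL.
C_mix = (C_A·V_A + C_B·V_B)/(V_A + V_B) = (1.96×6550 + 3.12×388) / 6938 = 2.03 mg/mL.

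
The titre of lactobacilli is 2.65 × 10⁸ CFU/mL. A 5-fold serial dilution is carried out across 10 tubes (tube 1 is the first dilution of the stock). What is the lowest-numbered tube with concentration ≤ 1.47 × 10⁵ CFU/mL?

Tube n has concentration 2.65 × 10⁸ CFU/mL / 5ⁿ.
Need 5ⁿ ≥ 2.65 × 10⁸ CFU/mL / 1.47 × 10⁵ CFU/mL = 1803, so n ≥ 4.66.
First such tube: n = 5.

tube 5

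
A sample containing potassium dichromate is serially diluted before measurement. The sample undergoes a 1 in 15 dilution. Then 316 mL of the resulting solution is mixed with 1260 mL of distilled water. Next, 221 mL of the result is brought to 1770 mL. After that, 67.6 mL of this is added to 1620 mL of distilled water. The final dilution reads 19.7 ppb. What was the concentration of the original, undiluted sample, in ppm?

295 ppm

Overall dilution factor = 15 × 4.987 × 8.009 × 24.96 = 1.50 × 10⁴.
Original = 19.7 ppb × 1.50 × 10⁴ = 2.95 × 10⁵ ppb = 295 ppm.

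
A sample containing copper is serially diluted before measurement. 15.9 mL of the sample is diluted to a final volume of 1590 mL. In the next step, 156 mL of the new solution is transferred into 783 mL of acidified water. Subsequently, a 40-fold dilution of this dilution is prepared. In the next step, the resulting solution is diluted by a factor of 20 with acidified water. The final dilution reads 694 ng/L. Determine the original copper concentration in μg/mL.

Overall dilution factor = 100 × 6.019 × 40 × 20 = 4.82 × 10⁵.
Original = 694 ng/L × 4.82 × 10⁵ = 3.34 × 10⁸ ng/L = 334 μg/mL.

334 μg/mL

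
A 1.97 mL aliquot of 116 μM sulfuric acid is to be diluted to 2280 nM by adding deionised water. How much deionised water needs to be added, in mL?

2280 nM = 2.28 μM.
V₂ = C₁V₁/C₂ = 116 × 1.97 / 2.28 = 100 mL.
Diluent to add = V₂ − V₁ = 100 − 1.97 = 98.3 mL.

98.3 mL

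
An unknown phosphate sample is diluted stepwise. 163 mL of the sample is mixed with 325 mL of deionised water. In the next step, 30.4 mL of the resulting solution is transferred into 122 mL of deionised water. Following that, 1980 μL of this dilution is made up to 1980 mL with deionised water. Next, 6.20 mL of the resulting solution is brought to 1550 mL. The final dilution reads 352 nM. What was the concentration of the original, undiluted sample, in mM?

1320 mM

Overall dilution factor = 2.994 × 5.013 × 1000 × 250 = 3.75 × 10⁶.
Original = 352 nM × 3.75 × 10⁶ = 1.32 × 10⁹ nM = 1320 mM.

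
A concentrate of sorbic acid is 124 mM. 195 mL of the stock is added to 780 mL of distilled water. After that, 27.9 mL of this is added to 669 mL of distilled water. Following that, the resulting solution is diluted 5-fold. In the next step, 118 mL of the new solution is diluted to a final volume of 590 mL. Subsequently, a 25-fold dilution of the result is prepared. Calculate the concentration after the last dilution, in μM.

Overall dilution factor = 5 × 24.98 × 5 × 5 × 25 = 7.81 × 10⁴.
124 mM / 7.81 × 10⁴ = 1.59 × 10⁻³ mM = 1.59 μM.

1.59 μM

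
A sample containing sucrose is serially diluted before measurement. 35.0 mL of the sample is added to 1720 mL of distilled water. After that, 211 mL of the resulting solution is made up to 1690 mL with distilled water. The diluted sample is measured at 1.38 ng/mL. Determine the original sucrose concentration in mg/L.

0.554 mg/L

Overall dilution factor = 50.14 × 8.009 = 402.
Original = 1.38 ng/mL × 402 = 554 ng/mL = 0.554 mg/L.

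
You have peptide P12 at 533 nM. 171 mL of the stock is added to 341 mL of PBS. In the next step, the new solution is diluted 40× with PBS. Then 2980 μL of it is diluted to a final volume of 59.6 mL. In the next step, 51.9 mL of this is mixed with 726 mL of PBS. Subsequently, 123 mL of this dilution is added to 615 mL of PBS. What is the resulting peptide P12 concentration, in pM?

2.47 pM

Overall dilution factor = 2.994 × 40 × 20 × 14.99 × 6 = 2.15 × 10⁵.
533 nM / 2.15 × 10⁵ = 2.47 × 10⁻³ nM = 2.47 pM.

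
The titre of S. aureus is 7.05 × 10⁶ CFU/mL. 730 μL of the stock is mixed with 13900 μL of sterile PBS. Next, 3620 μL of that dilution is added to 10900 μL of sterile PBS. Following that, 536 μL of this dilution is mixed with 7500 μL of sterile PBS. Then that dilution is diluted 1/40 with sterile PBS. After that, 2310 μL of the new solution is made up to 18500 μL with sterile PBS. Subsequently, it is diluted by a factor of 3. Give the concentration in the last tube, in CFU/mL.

6.09 CFU/mL

Overall dilution factor = 20.04 × 4.011 × 14.99 × 40 × 8.009 × 3 = 1.16 × 10⁶.
7.05 × 10⁶ CFU/mL / 1.16 × 10⁶ = 6.09 CFU/mL.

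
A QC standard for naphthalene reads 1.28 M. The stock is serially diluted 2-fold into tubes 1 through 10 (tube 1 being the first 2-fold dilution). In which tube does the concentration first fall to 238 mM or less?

Tube n has concentration 1.28 M / 2ⁿ.
Need 2ⁿ ≥ 1.28 M / 238 mM = 5.38, so n ≥ 2.43.
First such tube: n = 3.

tube 3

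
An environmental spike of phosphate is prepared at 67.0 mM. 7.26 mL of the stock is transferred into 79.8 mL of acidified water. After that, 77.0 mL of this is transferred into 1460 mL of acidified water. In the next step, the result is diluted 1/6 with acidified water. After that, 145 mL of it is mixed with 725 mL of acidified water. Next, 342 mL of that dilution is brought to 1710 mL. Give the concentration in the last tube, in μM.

Overall dilution factor = 11.99 × 19.96 × 6 × 6 × 5 = 4.31 × 10⁴.
67.0 mM / 4.31 × 10⁴ = 1.56 × 10⁻³ mM = 1.56 μM.

1.56 μM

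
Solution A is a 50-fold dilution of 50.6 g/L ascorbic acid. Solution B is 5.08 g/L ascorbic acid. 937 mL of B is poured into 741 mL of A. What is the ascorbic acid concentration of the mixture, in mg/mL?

3.28 mg/mL

C_A = 50.6 g/L / 50 = 1.01 g/L.
C_mix = (C_A·V_A + C_B·V_B)/(V_A + V_B) = (1.01×741 + 5.08×937) / 1678 = 3.28 g/L = 3.28 mg/mL.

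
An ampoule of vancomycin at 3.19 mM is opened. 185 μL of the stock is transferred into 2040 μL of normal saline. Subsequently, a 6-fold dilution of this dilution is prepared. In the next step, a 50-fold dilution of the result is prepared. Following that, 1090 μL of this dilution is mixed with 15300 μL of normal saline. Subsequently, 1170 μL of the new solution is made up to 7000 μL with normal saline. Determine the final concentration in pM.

Overall dilution factor = 12.03 × 6 × 50 × 15.04 × 5.983 = 3.25 × 10⁵.
3.19 mM / 3.25 × 10⁵ = 9.83 × 10⁻⁶ mM = 9830 pM.

9830 pM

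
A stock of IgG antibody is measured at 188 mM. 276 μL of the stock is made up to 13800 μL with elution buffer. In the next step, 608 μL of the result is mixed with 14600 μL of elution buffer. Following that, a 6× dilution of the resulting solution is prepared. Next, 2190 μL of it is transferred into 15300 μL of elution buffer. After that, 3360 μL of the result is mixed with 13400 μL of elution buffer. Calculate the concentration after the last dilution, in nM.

Overall dilution factor = 50 × 25.01 × 6 × 7.986 × 4.988 = 2.99 × 10⁵.
188 mM / 2.99 × 10⁵ = 6.29 × 10⁻⁴ mM = 629 nM.

629 nM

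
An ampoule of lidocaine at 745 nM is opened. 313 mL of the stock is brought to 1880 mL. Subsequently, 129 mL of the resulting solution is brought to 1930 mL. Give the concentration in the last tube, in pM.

Overall dilution factor = 6.006 × 14.96 = 89.9.
745 nM / 89.9 = 8.29 nM = 8290 pM.

8290 pM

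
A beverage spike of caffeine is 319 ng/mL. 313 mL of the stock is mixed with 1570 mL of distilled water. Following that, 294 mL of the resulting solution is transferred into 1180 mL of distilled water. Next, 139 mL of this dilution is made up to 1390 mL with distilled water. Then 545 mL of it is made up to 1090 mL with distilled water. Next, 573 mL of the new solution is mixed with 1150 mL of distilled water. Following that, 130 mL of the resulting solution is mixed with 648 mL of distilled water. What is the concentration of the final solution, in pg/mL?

29.4 pg/mL

Overall dilution factor = 6.016 × 5.014 × 10 × 2 × 3.007 × 5.985 = 1.09 × 10⁴.
319 ng/mL / 1.09 × 10⁴ = 0.0294 ng/mL = 29.4 pg/mL.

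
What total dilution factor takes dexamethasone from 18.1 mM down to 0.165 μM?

1.10 × 10⁵

Factor = C₀/C_target = 18.1 mM / 0.165 μM = 1.10 × 10⁵.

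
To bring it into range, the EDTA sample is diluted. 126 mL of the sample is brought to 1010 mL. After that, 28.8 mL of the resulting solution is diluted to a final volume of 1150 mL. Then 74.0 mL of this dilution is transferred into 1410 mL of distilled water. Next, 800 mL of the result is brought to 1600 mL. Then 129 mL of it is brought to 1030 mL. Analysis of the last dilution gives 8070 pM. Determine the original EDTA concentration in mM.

Overall dilution factor = 8.016 × 39.93 × 20.05 × 2 × 7.984 = 1.03 × 10⁵.
Original = 8070 pM × 1.03 × 10⁵ = 8.27 × 10⁸ pM = 0.827 mM.

0.827 mM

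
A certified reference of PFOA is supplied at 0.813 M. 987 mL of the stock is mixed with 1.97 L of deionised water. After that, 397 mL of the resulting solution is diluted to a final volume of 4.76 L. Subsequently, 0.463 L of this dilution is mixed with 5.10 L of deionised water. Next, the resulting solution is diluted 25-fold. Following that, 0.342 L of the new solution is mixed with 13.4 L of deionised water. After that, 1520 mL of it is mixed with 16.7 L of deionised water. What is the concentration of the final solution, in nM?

156 nM

Overall dilution factor = 2.996 × 11.99 × 12.02 × 25 × 40.18 × 11.99 = 5.20 × 10⁶.
0.813 M / 5.20 × 10⁶ = 1.56 × 10⁻⁷ M = 156 nM.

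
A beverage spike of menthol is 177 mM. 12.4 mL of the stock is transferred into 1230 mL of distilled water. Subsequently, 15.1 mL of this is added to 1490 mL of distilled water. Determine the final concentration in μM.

Overall dilution factor = 100.2 × 99.68 = 9987.
177 mM / 9987 = 0.0177 mM = 17.7 μM.

17.7 μM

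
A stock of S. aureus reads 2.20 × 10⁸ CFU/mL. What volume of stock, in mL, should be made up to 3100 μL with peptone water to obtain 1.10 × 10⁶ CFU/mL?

0.0155 mL

V₁ = C₂V₂/C₁ = 1.10 × 10⁶ × 3100 / 2.20 × 10⁸ = 15.5 μL = 0.0155 mL.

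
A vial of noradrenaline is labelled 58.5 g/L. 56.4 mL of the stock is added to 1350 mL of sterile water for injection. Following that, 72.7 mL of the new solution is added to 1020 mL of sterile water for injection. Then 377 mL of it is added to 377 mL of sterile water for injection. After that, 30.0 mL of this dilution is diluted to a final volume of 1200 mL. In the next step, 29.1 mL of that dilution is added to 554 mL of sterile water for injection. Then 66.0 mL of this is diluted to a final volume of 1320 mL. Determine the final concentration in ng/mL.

Overall dilution factor = 24.94 × 15.03 × 2 × 40 × 20.04 × 20 = 1.20 × 10⁷.
58.5 g/L / 1.20 × 10⁷ = 4.87 × 10⁻⁶ g/L = 4.87 ng/mL.

4.87 ng/mL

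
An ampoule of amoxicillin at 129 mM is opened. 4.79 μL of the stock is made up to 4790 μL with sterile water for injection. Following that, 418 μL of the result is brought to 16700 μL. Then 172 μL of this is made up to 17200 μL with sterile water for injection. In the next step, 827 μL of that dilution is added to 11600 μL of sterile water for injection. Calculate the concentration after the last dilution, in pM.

2150 pM

Overall dilution factor = 1000 × 39.95 × 100 × 15.03 = 6.00 × 10⁷.
129 mM / 6.00 × 10⁷ = 2.15 × 10⁻⁶ mM = 2150 pM.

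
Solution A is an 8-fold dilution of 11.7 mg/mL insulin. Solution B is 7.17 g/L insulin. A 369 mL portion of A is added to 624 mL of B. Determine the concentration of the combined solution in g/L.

5.05 g/L

C_A = 11.7 mg/mL / 8 = 1.46 mg/mL.
C_B = 7.17 g/L = 7.17 mg/mL.
C_mix = (C_A·V_A + C_B·V_B)/(V_A + V_B) = (1.46×369 + 7.17×624) / 993.0 = 5.05 mg/mL = 5.05 g/L.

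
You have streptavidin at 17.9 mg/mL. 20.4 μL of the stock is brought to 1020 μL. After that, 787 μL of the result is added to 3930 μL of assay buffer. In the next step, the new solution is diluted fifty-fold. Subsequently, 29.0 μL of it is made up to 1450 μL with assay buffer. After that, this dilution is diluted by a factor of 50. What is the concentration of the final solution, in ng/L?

478 ng/L

Overall dilution factor = 50 × 5.994 × 50 × 50 × 50 = 3.75 × 10⁷.
17.9 mg/mL / 3.75 × 10⁷ = 4.78 × 10⁻⁷ mg/mL = 478 ng/L.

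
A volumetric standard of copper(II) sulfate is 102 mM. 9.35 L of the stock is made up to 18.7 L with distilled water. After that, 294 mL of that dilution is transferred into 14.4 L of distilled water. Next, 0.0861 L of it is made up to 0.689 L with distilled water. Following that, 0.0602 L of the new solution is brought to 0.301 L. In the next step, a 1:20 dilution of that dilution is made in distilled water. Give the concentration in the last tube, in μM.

Overall dilution factor = 2 × 49.98 × 8.002 × 5 × 20 = 8.00 × 10⁴.
102 mM / 8.00 × 10⁴ = 1.28 × 10⁻³ mM = 1.28 μM.

1.28 μM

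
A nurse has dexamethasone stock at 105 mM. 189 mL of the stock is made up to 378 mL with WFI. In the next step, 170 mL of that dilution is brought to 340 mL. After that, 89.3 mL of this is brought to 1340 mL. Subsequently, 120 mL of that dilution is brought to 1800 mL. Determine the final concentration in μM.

Overall dilution factor = 2 × 2 × 15.01 × 15 = 900.
105 mM / 900 = 0.117 mM = 117 μM.

117 μM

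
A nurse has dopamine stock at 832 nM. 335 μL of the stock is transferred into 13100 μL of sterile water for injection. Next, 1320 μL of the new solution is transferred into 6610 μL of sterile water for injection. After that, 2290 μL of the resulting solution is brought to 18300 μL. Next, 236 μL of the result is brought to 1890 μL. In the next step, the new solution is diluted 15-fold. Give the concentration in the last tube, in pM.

3.60 pM

Overall dilution factor = 40.10 × 6.008 × 7.991 × 8.008 × 15 = 2.31 × 10⁵.
832 nM / 2.31 × 10⁵ = 3.60 × 10⁻³ nM = 3.60 pM.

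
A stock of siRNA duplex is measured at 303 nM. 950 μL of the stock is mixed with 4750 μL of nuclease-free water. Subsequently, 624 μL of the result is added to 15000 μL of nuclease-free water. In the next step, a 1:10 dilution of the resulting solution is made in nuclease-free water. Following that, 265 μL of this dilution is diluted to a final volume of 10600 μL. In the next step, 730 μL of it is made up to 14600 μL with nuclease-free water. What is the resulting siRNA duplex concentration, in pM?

Overall dilution factor = 6 × 25.04 × 10 × 40 × 20 = 1.20 × 10⁶.
303 nM / 1.20 × 10⁶ = 2.52 × 10⁻⁴ nM = 0.252 pM.

0.252 pM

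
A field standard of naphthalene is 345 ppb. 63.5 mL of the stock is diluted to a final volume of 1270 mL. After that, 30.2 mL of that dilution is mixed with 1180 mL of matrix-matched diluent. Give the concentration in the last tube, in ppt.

Overall dilution factor = 20 × 40.07 = 801.
345 ppb / 801 = 0.430 ppb = 430 ppt.

430 ppt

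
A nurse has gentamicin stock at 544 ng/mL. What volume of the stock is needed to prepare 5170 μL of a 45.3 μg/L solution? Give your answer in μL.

45.3 μg/L = 45.3 ng/mL.
V₁ = C₂V₂/C₁ = 45.3 × 5170 / 544 = 431 μL.

431 μL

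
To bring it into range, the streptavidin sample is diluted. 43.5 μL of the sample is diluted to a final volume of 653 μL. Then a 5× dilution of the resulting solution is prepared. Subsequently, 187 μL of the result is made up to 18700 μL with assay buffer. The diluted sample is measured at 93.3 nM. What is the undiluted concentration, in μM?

700 μM

Overall dilution factor = 15.01 × 5 × 100 = 7506.
Original = 93.3 nM × 7506 = 7.00 × 10⁵ nM = 700 μM.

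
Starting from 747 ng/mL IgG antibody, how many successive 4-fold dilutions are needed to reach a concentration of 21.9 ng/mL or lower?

Need 4ⁿ ≥ 34.1, so n ≥ log(34.1)/log(4) = 2.55.
Minimum whole steps: n = 3.

3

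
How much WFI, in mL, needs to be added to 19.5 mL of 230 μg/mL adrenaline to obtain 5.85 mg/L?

5.85 mg/L = 5.85 μg/mL.
V₂ = C₁V₁/C₂ = 230 × 19.5 / 5.85 = 767 mL.
Diluent to add = V₂ − V₁ = 767 − 19.5 = 747 mL.

747 mL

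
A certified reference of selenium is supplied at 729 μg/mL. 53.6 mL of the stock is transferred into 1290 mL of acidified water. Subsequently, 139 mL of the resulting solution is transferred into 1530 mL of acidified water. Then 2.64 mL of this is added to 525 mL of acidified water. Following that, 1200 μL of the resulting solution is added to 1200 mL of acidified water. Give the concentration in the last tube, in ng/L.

Overall dilution factor = 25.07 × 12.01 × 199.9 × 1001 = 6.02 × 10⁷.
729 μg/mL / 6.02 × 10⁷ = 1.21 × 10⁻⁵ μg/mL = 12.1 ng/L.

12.1 ng/L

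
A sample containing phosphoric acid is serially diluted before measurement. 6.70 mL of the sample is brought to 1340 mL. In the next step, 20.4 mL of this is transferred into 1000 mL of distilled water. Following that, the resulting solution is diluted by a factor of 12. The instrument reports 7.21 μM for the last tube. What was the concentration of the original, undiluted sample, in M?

0.866 M

Overall dilution factor = 200 × 50.02 × 12 = 1.20 × 10⁵.
Original = 7.21 μM × 1.20 × 10⁵ = 8.66 × 10⁵ μM = 0.866 M.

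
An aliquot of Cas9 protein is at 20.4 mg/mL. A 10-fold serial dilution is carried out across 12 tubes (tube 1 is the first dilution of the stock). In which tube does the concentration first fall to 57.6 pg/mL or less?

tube 9

Tube n has concentration 20.4 mg/mL / 10ⁿ.
Need 10ⁿ ≥ 20.4 mg/mL / 57.6 pg/mL = 3.54 × 10⁸, so n ≥ 8.55.
First such tube: n = 9.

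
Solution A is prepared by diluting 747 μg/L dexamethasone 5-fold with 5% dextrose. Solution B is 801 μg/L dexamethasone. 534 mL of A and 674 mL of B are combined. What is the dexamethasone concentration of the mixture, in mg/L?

C_A = 747 μg/L / 5 = 149 μg/L.
C_mix = (C_A·V_A + C_B·V_B)/(V_A + V_B) = (149×534 + 801×674) / 1208 = 513 μg/L = 0.513 mg/L.

0.513 mg/L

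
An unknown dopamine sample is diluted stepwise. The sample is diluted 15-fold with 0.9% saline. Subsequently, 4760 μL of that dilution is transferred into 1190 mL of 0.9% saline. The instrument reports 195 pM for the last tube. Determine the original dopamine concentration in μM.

Overall dilution factor = 15 × 251 = 3765.
Original = 195 pM × 3765 = 7.34 × 10⁵ pM = 0.734 μM.

0.734 μM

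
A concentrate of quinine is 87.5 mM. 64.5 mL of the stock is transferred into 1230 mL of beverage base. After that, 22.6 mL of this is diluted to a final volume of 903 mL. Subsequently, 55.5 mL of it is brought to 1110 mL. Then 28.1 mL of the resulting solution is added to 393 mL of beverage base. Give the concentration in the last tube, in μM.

0.364 μM

Overall dilution factor = 20.07 × 39.96 × 20 × 14.99 = 2.40 × 10⁵.
87.5 mM / 2.40 × 10⁵ = 3.64 × 10⁻⁴ mM = 0.364 μM.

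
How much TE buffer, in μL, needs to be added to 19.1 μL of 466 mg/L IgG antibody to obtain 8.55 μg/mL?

8.55 μg/mL = 8.55 mg/L.
V₂ = C₁V₁/C₂ = 466 × 19.1 / 8.55 = 1041 μL.
Diluent to add = V₂ − V₁ = 1041 − 19.1 = 1020 μL.

1020 μL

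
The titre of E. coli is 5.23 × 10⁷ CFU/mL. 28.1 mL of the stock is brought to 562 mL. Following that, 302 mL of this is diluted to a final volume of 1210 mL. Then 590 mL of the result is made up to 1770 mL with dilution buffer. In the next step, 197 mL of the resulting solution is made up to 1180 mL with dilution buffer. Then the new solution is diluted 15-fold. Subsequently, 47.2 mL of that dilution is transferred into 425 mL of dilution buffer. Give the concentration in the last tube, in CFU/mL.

242 CFU/mL

Overall dilution factor = 20 × 4.007 × 3 × 5.990 × 15 × 10.00 = 2.16 × 10⁵.
5.23 × 10⁷ CFU/mL / 2.16 × 10⁵ = 242 CFU/mL.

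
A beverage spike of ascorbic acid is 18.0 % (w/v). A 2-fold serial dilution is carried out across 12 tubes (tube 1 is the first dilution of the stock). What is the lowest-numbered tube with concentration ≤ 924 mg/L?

Tube n has concentration 18.0 % (w/v) / 2ⁿ.
Need 2ⁿ ≥ 18.0 % (w/v) / 924 mg/L = 195, so n ≥ 7.61.
First such tube: n = 8.

tube 8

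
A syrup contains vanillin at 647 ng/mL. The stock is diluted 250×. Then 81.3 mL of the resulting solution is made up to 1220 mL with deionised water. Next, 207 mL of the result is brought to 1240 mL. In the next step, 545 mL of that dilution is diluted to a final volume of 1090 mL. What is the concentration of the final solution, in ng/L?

Overall dilution factor = 250 × 15.01 × 5.990 × 2 = 4.49 × 10⁴.
647 ng/mL / 4.49 × 10⁴ = 0.0144 ng/mL = 14.4 ng/L.

14.4 ng/L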